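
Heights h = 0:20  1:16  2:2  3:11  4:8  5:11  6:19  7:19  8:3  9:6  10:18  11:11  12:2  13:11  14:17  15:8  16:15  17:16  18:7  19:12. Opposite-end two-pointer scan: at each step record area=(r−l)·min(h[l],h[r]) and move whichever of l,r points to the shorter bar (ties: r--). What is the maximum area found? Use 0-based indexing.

max area = 272

[0,19] min(20,12)*19=228 best=228 * → r--
[0,18] min(20,7)*18=126 best=228 → r--
[0,17] min(20,16)*17=272 best=272 * → r--
[0,16] min(20,15)*16=240 best=272 → r--
[0,15] min(20,8)*15=120 best=272 → r--
[0,14] min(20,17)*14=238 best=272 → r--
[0,13] min(20,11)*13=143 best=272 → r--
[0,12] min(20,2)*12=24 best=272 → r--
[0,11] min(20,11)*11=121 best=272 → r--
[0,10] min(20,18)*10=180 best=272 → r--
[0,9] min(20,6)*9=54 best=272 → r--
[0,8] min(20,3)*8=24 best=272 → r--
[0,7] min(20,19)*7=133 best=272 → r--
[0,6] min(20,19)*6=114 best=272 → r--
[0,5] min(20,11)*5=55 best=272 → r--
[0,4] min(20,8)*4=32 best=272 → r--
[0,3] min(20,11)*3=33 best=272 → r--
[0,2] min(20,2)*2=4 best=272 → r--
[0,1] min(20,16)*1=16 best=272 → r--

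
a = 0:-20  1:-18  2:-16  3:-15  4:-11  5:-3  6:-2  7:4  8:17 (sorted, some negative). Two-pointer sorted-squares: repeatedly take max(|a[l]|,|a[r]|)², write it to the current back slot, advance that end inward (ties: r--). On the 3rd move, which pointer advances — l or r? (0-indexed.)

l=0 r=8: |-20|>|17| out[8]=400, l++
l=1 r=8: |-18|>|17| out[7]=324, l++
l=2 r=8: |-16|<=|17| out[6]=289, r--

r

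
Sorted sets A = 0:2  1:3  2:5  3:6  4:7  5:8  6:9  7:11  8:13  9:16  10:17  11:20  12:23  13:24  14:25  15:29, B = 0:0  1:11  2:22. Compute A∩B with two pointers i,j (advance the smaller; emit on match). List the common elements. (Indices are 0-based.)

[i=0,j=0] 2>0 → j++
[i=0,j=1] 2<11 → i++
[i=1,j=1] 3<11 → i++
[i=2,j=1] 5<11 → i++
[i=3,j=1] 6<11 → i++
[i=4,j=1] 7<11 → i++
[i=5,j=1] 8<11 → i++
[i=6,j=1] 9<11 → i++
[i=7,j=1] 11==11 emit → i++,j++
[i=8,j=2] 13<22 → i++
[i=9,j=2] 16<22 → i++
[i=10,j=2] 17<22 → i++
[i=11,j=2] 20<22 → i++
[i=12,j=2] 23>22 → j++

intersection = [11]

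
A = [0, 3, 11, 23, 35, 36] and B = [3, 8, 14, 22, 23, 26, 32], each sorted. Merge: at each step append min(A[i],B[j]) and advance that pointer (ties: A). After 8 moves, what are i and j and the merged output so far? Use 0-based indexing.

i=4, j=4, merged so far=[0, 3, 3, 8, 11, 14, 22, 23]

[i=0,j=0] A[i]=0<=B[j]=3 take 0 → i++
[i=1,j=0] A[i]=3<=B[j]=3 take 3 → i++
[i=2,j=0] A[i]=11>B[j]=3 take 3 → j++
[i=2,j=1] A[i]=11>B[j]=8 take 8 → j++
[i=2,j=2] A[i]=11<=B[j]=14 take 11 → i++
[i=3,j=2] A[i]=23>B[j]=14 take 14 → j++
[i=3,j=3] A[i]=23>B[j]=22 take 22 → j++
[i=3,j=4] A[i]=23<=B[j]=23 take 23 → i++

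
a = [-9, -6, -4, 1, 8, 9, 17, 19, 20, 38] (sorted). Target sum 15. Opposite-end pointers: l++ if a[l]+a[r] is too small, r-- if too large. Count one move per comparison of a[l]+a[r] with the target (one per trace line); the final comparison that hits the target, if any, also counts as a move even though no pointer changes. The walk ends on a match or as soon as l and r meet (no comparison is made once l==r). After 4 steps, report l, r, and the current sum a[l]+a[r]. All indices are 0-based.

l=2, r=7, sum=15

[0,9] -9+38=29 >15 → r--
[0,8] -9+20=11 <15 → l++
[1,8] -6+20=14 <15 → l++
[2,8] -4+20=16 >15 → r--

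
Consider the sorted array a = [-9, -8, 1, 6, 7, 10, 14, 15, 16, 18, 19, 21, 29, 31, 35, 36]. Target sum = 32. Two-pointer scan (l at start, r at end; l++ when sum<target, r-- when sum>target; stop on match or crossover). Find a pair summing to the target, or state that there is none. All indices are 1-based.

l=1 r=16: -9+36=27 <32, l++
l=2 r=16: -8+36=28 <32, l++
l=3 r=16: 1+36=37 >32, r--
l=3 r=15: 1+35=36 >32, r--
l=3 r=14: 1+31=32, found

(1, 31)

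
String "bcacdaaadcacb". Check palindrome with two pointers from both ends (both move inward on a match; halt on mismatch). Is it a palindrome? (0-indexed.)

palindrome

[0,12] 'b'=='b' → l++,r--
[1,11] 'c'=='c' → l++,r--
[2,10] 'a'=='a' → l++,r--
[3,9] 'c'=='c' → l++,r--
[4,8] 'd'=='d' → l++,r--
[5,7] 'a'=='a' → l++,r--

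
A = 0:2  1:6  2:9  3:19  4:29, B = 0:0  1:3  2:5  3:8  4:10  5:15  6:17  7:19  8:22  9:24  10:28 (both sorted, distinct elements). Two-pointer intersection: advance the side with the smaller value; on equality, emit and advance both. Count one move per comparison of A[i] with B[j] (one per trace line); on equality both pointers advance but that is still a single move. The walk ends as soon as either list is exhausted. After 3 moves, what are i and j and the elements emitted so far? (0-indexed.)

[i=0,j=0] 2>0 → j++
[i=0,j=1] 2<3 → i++
[i=1,j=1] 6>3 → j++

i=1, j=2, emitted=[]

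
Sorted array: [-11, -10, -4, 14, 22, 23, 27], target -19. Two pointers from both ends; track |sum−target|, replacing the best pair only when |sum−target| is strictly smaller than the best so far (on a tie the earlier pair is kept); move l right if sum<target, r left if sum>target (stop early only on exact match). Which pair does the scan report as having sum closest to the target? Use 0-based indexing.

pair (-11, -10) with sum -21 (|Δ|=2)

l=0 r=6: -11+27=16 d=35 *, r--
l=0 r=5: -11+23=12 d=31 *, r--
l=0 r=4: -11+22=11 d=30 *, r--
l=0 r=3: -11+14=3 d=22 *, r--
l=0 r=2: -11+-4=-15 d=4 *, r--
l=0 r=1: -11+-10=-21 d=2 *, l++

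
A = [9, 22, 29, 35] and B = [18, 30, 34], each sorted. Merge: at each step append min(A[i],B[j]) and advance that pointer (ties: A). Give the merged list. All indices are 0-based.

i=0 j=0: A[i]=9<=B[j]=18 take 9, i++
i=1 j=0: A[i]=22>B[j]=18 take 18, j++
i=1 j=1: A[i]=22<=B[j]=30 take 22, i++
i=2 j=1: A[i]=29<=B[j]=30 take 29, i++
i=3 j=1: A[i]=35>B[j]=30 take 30, j++
i=3 j=2: A[i]=35>B[j]=34 take 34, j++
i=3 j=3: B done, take A[i]=35, i++

[9, 18, 22, 29, 30, 34, 35]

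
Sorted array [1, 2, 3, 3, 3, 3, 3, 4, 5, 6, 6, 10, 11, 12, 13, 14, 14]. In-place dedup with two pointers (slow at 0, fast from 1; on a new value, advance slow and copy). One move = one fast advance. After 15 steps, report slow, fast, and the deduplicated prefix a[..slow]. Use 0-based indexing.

slow=10, fast=16, prefix=[1, 2, 3, 4, 5, 6, 10, 11, 12, 13, 14]

(s=0,f=1) a[fast]=2≠a[slow]=1 write a[1]=2 → slow++,fast++
(s=1,f=2) a[fast]=3≠a[slow]=2 write a[2]=3 → slow++,fast++
(s=2,f=3) a[fast]=3=a[slow] dup → fast++
(s=2,f=4) a[fast]=3=a[slow] dup → fast++
(s=2,f=5) a[fast]=3=a[slow] dup → fast++
(s=2,f=6) a[fast]=3=a[slow] dup → fast++
(s=2,f=7) a[fast]=4≠a[slow]=3 write a[3]=4 → slow++,fast++
(s=3,f=8) a[fast]=5≠a[slow]=4 write a[4]=5 → slow++,fast++
(s=4,f=9) a[fast]=6≠a[slow]=5 write a[5]=6 → slow++,fast++
(s=5,f=10) a[fast]=6=a[slow] dup → fast++
(s=5,f=11) a[fast]=10≠a[slow]=6 write a[6]=10 → slow++,fast++
(s=6,f=12) a[fast]=11≠a[slow]=10 write a[7]=11 → slow++,fast++
(s=7,f=13) a[fast]=12≠a[slow]=11 write a[8]=12 → slow++,fast++
(s=8,f=14) a[fast]=13≠a[slow]=12 write a[9]=13 → slow++,fast++
(s=9,f=15) a[fast]=14≠a[slow]=13 write a[10]=14 → slow++,fast++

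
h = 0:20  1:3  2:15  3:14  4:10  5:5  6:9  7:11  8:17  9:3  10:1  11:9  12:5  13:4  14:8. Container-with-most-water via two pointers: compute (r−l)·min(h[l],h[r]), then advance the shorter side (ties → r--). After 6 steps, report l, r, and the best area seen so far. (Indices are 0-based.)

l=0, r=8, best area=112

[0,14] min(20,8)*14=112 best=112 * → r--
[0,13] min(20,4)*13=52 best=112 → r--
[0,12] min(20,5)*12=60 best=112 → r--
[0,11] min(20,9)*11=99 best=112 → r--
[0,10] min(20,1)*10=10 best=112 → r--
[0,9] min(20,3)*9=27 best=112 → r--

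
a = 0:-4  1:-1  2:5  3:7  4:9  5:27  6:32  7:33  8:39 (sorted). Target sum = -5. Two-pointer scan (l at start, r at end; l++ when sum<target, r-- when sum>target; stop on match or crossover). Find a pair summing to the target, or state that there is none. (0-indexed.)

(-4, -1)

[0,8] -4+39=35 >-5 → r--
[0,7] -4+33=29 >-5 → r--
[0,6] -4+32=28 >-5 → r--
[0,5] -4+27=23 >-5 → r--
[0,4] -4+9=5 >-5 → r--
[0,3] -4+7=3 >-5 → r--
[0,2] -4+5=1 >-5 → r--
[0,1] -4+-1=-5 → found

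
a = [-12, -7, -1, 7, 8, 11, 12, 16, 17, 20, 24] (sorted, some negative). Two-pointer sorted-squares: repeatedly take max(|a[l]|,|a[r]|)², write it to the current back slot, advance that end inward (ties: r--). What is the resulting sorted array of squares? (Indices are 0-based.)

l=0 r=10: |-12|<=|24| out[10]=576, r--
l=0 r=9: |-12|<=|20| out[9]=400, r--
l=0 r=8: |-12|<=|17| out[8]=289, r--
l=0 r=7: |-12|<=|16| out[7]=256, r--
l=0 r=6: |-12|<=|12| out[6]=144, r--
l=0 r=5: |-12|>|11| out[5]=144, l++
l=1 r=5: |-7|<=|11| out[4]=121, r--
l=1 r=4: |-7|<=|8| out[3]=64, r--
l=1 r=3: |-7|<=|7| out[2]=49, r--
l=1 r=2: |-7|>|-1| out[1]=49, l++
l=2 r=2: |-1|<=|-1| out[0]=1, r--

[1, 49, 49, 64, 121, 144, 144, 256, 289, 400, 576]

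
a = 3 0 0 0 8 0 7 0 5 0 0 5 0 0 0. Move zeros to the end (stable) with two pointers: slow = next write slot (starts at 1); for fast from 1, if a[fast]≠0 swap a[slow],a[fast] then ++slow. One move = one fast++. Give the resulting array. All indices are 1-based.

[3, 8, 7, 5, 5, 0, 0, 0, 0, 0, 0, 0, 0, 0, 0]

(s=1,f=1) a[fast]=3≠0 swap→a[1]=3 → slow++,fast++
(s=2,f=2) a[fast]=0 → fast++
(s=2,f=3) a[fast]=0 → fast++
(s=2,f=4) a[fast]=0 → fast++
(s=2,f=5) a[fast]=8≠0 swap→a[2]=8 → slow++,fast++
(s=3,f=6) a[fast]=0 → fast++
(s=3,f=7) a[fast]=7≠0 swap→a[3]=7 → slow++,fast++
(s=4,f=8) a[fast]=0 → fast++
(s=4,f=9) a[fast]=5≠0 swap→a[4]=5 → slow++,fast++
(s=5,f=10) a[fast]=0 → fast++
(s=5,f=11) a[fast]=0 → fast++
(s=5,f=12) a[fast]=5≠0 swap→a[5]=5 → slow++,fast++
(s=6,f=13) a[fast]=0 → fast++
(s=6,f=14) a[fast]=0 → fast++
(s=6,f=15) a[fast]=0 → fast++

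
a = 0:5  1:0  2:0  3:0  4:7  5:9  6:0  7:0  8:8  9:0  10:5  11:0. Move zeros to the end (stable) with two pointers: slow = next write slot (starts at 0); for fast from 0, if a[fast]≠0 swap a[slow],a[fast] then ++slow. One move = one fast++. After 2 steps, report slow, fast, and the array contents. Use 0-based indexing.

slow=0 fast=0: a[fast]=5≠0 swap→a[0]=5, slow++,fast++
slow=1 fast=1: a[fast]=0, fast++

slow=1, fast=2, a=[5, 0, 0, 0, 7, 9, 0, 0, 8, 0, 5, 0]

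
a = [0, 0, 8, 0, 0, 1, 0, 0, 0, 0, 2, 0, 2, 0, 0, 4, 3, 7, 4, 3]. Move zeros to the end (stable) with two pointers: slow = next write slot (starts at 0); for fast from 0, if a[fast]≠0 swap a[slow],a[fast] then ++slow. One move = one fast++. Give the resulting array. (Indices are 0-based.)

slow=0 fast=0: a[fast]=0, fast++
slow=0 fast=1: a[fast]=0, fast++
slow=0 fast=2: a[fast]=8≠0 swap→a[0]=8, slow++,fast++
slow=1 fast=3: a[fast]=0, fast++
slow=1 fast=4: a[fast]=0, fast++
slow=1 fast=5: a[fast]=1≠0 swap→a[1]=1, slow++,fast++
slow=2 fast=6: a[fast]=0, fast++
slow=2 fast=7: a[fast]=0, fast++
slow=2 fast=8: a[fast]=0, fast++
slow=2 fast=9: a[fast]=0, fast++
slow=2 fast=10: a[fast]=2≠0 swap→a[2]=2, slow++,fast++
slow=3 fast=11: a[fast]=0, fast++
slow=3 fast=12: a[fast]=2≠0 swap→a[3]=2, slow++,fast++
slow=4 fast=13: a[fast]=0, fast++
slow=4 fast=14: a[fast]=0, fast++
slow=4 fast=15: a[fast]=4≠0 swap→a[4]=4, slow++,fast++
slow=5 fast=16: a[fast]=3≠0 swap→a[5]=3, slow++,fast++
slow=6 fast=17: a[fast]=7≠0 swap→a[6]=7, slow++,fast++
slow=7 fast=18: a[fast]=4≠0 swap→a[7]=4, slow++,fast++
slow=8 fast=19: a[fast]=3≠0 swap→a[8]=3, slow++,fast++

[8, 1, 2, 2, 4, 3, 7, 4, 3, 0, 0, 0, 0, 0, 0, 0, 0, 0, 0, 0]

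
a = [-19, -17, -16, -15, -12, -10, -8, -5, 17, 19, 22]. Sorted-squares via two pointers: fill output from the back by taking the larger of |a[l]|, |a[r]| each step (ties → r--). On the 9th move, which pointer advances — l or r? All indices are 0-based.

l

l=0 r=10: |-19|<=|22| out[10]=484, r--
l=0 r=9: |-19|<=|19| out[9]=361, r--
l=0 r=8: |-19|>|17| out[8]=361, l++
l=1 r=8: |-17|<=|17| out[7]=289, r--
l=1 r=7: |-17|>|-5| out[6]=289, l++
l=2 r=7: |-16|>|-5| out[5]=256, l++
l=3 r=7: |-15|>|-5| out[4]=225, l++
l=4 r=7: |-12|>|-5| out[3]=144, l++
l=5 r=7: |-10|>|-5| out[2]=100, l++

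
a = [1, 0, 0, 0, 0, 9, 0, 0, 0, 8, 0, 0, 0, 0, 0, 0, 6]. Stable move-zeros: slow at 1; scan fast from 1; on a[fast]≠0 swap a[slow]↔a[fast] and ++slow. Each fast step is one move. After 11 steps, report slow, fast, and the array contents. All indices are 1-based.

slow=4, fast=12, a=[1, 9, 8, 0, 0, 0, 0, 0, 0, 0, 0, 0, 0, 0, 0, 0, 6]

slow=1 fast=1: a[fast]=1≠0 swap→a[1]=1, slow++,fast++
slow=2 fast=2: a[fast]=0, fast++
slow=2 fast=3: a[fast]=0, fast++
slow=2 fast=4: a[fast]=0, fast++
slow=2 fast=5: a[fast]=0, fast++
slow=2 fast=6: a[fast]=9≠0 swap→a[2]=9, slow++,fast++
slow=3 fast=7: a[fast]=0, fast++
slow=3 fast=8: a[fast]=0, fast++
slow=3 fast=9: a[fast]=0, fast++
slow=3 fast=10: a[fast]=8≠0 swap→a[3]=8, slow++,fast++
slow=4 fast=11: a[fast]=0, fast++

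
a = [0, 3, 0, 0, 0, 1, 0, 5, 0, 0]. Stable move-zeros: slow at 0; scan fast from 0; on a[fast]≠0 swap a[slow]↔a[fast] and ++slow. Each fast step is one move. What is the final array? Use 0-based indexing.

[3, 1, 5, 0, 0, 0, 0, 0, 0, 0]

slow=0 fast=0: a[fast]=0, fast++
slow=0 fast=1: a[fast]=3≠0 swap→a[0]=3, slow++,fast++
slow=1 fast=2: a[fast]=0, fast++
slow=1 fast=3: a[fast]=0, fast++
slow=1 fast=4: a[fast]=0, fast++
slow=1 fast=5: a[fast]=1≠0 swap→a[1]=1, slow++,fast++
slow=2 fast=6: a[fast]=0, fast++
slow=2 fast=7: a[fast]=5≠0 swap→a[2]=5, slow++,fast++
slow=3 fast=8: a[fast]=0, fast++
slow=3 fast=9: a[fast]=0, fast++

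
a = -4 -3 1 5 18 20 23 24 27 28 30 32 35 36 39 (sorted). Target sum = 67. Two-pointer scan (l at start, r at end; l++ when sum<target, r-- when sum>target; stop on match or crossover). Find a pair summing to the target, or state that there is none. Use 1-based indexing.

(28, 39)

[1,15] -4+39=35 <67 → l++
[2,15] -3+39=36 <67 → l++
[3,15] 1+39=40 <67 → l++
[4,15] 5+39=44 <67 → l++
[5,15] 18+39=57 <67 → l++
[6,15] 20+39=59 <67 → l++
[7,15] 23+39=62 <67 → l++
[8,15] 24+39=63 <67 → l++
[9,15] 27+39=66 <67 → l++
[10,15] 28+39=67 → found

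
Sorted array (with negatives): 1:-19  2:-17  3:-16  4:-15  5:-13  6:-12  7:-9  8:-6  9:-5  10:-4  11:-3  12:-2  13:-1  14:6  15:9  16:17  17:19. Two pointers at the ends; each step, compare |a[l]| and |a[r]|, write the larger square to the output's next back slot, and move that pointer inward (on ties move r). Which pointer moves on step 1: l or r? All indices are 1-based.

l=1 r=17: |-19|<=|19| out[17]=361, r--

r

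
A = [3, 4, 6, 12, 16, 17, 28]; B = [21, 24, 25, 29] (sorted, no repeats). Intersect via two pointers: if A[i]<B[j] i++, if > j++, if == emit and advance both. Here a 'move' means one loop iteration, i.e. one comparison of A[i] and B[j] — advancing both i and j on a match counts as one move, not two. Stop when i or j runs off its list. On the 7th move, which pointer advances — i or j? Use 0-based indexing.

j

i=0 j=0: 3<21, i++
i=1 j=0: 4<21, i++
i=2 j=0: 6<21, i++
i=3 j=0: 12<21, i++
i=4 j=0: 16<21, i++
i=5 j=0: 17<21, i++
i=6 j=0: 28>21, j++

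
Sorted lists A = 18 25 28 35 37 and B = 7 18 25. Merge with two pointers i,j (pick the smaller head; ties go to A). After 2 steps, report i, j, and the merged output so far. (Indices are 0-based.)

i=0 j=0: A[i]=18>B[j]=7 take 7, j++
i=0 j=1: A[i]=18<=B[j]=18 take 18, i++

i=1, j=1, merged so far=[7, 18]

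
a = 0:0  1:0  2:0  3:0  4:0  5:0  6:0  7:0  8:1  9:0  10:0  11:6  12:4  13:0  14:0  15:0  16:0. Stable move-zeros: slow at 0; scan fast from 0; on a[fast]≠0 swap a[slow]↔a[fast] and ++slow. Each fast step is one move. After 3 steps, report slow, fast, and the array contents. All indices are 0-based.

(s=0,f=0) a[fast]=0 → fast++
(s=0,f=1) a[fast]=0 → fast++
(s=0,f=2) a[fast]=0 → fast++

slow=0, fast=3, a=[0, 0, 0, 0, 0, 0, 0, 0, 1, 0, 0, 6, 4, 0, 0, 0, 0]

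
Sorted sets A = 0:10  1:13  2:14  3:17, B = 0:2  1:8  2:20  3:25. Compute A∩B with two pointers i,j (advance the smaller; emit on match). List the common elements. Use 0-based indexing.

intersection = []

[i=0,j=0] 10>2 → j++
[i=0,j=1] 10>8 → j++
[i=0,j=2] 10<20 → i++
[i=1,j=2] 13<20 → i++
[i=2,j=2] 14<20 → i++
[i=3,j=2] 17<20 → i++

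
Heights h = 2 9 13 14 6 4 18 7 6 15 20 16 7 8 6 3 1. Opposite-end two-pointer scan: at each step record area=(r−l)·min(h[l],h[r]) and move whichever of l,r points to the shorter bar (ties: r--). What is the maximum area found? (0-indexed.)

l=0 r=16: min(2,1)*16=16 best=16 *, r--
l=0 r=15: min(2,3)*15=30 best=30 *, l++
l=1 r=15: min(9,3)*14=42 best=42 *, r--
l=1 r=14: min(9,6)*13=78 best=78 *, r--
l=1 r=13: min(9,8)*12=96 best=96 *, r--
l=1 r=12: min(9,7)*11=77 best=96, r--
l=1 r=11: min(9,16)*10=90 best=96, l++
l=2 r=11: min(13,16)*9=117 best=117 *, l++
l=3 r=11: min(14,16)*8=112 best=117, l++
l=4 r=11: min(6,16)*7=42 best=117, l++
l=5 r=11: min(4,16)*6=24 best=117, l++
l=6 r=11: min(18,16)*5=80 best=117, r--
l=6 r=10: min(18,20)*4=72 best=117, l++
l=7 r=10: min(7,20)*3=21 best=117, l++
l=8 r=10: min(6,20)*2=12 best=117, l++
l=9 r=10: min(15,20)*1=15 best=117, l++

max area = 117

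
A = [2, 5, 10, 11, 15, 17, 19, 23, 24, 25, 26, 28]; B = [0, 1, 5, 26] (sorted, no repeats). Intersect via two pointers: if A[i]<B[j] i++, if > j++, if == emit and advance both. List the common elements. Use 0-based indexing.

[i=0,j=0] 2>0 → j++
[i=0,j=1] 2>1 → j++
[i=0,j=2] 2<5 → i++
[i=1,j=2] 5==5 emit → i++,j++
[i=2,j=3] 10<26 → i++
[i=3,j=3] 11<26 → i++
[i=4,j=3] 15<26 → i++
[i=5,j=3] 17<26 → i++
[i=6,j=3] 19<26 → i++
[i=7,j=3] 23<26 → i++
[i=8,j=3] 24<26 → i++
[i=9,j=3] 25<26 → i++
[i=10,j=3] 26==26 emit → i++,j++

intersection = [5, 26]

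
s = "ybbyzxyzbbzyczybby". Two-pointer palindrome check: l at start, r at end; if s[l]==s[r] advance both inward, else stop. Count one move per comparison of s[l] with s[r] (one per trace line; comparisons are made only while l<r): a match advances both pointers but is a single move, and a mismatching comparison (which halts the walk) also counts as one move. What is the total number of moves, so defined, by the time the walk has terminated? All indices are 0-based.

[0,17] 'y'=='y' → l++,r--
[1,16] 'b'=='b' → l++,r--
[2,15] 'b'=='b' → l++,r--
[3,14] 'y'=='y' → l++,r--
[4,13] 'z'=='z' → l++,r--
[5,12] 'x'!='c' → stop

6 moves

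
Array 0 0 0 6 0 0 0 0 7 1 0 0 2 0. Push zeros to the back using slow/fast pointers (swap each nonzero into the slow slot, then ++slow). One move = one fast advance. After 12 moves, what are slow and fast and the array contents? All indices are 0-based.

(s=0,f=0) a[fast]=0 → fast++
(s=0,f=1) a[fast]=0 → fast++
(s=0,f=2) a[fast]=0 → fast++
(s=0,f=3) a[fast]=6≠0 swap→a[0]=6 → slow++,fast++
(s=1,f=4) a[fast]=0 → fast++
(s=1,f=5) a[fast]=0 → fast++
(s=1,f=6) a[fast]=0 → fast++
(s=1,f=7) a[fast]=0 → fast++
(s=1,f=8) a[fast]=7≠0 swap→a[1]=7 → slow++,fast++
(s=2,f=9) a[fast]=1≠0 swap→a[2]=1 → slow++,fast++
(s=3,f=10) a[fast]=0 → fast++
(s=3,f=11) a[fast]=0 → fast++

slow=3, fast=12, a=[6, 7, 1, 0, 0, 0, 0, 0, 0, 0, 0, 0, 2, 0]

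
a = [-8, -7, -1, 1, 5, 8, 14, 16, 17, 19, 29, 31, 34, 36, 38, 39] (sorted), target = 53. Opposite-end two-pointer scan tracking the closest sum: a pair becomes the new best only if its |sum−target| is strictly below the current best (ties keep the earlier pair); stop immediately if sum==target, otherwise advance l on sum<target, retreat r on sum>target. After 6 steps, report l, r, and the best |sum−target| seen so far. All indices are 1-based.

[1,16] -8+39=31 d=22 * → l++
[2,16] -7+39=32 d=21 * → l++
[3,16] -1+39=38 d=15 * → l++
[4,16] 1+39=40 d=13 * → l++
[5,16] 5+39=44 d=9 * → l++
[6,16] 8+39=47 d=6 * → l++

l=7, r=16, best |Δ|=6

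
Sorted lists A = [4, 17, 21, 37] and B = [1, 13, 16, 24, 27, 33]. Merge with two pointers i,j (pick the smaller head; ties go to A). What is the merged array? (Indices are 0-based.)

i=0 j=0: A[i]=4>B[j]=1 take 1, j++
i=0 j=1: A[i]=4<=B[j]=13 take 4, i++
i=1 j=1: A[i]=17>B[j]=13 take 13, j++
i=1 j=2: A[i]=17>B[j]=16 take 16, j++
i=1 j=3: A[i]=17<=B[j]=24 take 17, i++
i=2 j=3: A[i]=21<=B[j]=24 take 21, i++
i=3 j=3: A[i]=37>B[j]=24 take 24, j++
i=3 j=4: A[i]=37>B[j]=27 take 27, j++
i=3 j=5: A[i]=37>B[j]=33 take 33, j++
i=3 j=6: B done, take A[i]=37, i++

[1, 4, 13, 16, 17, 21, 24, 27, 33, 37]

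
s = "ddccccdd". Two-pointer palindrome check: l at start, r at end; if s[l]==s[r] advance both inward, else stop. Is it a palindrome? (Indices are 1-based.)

palindrome

l=1 r=8: 'd'=='d', l++,r--
l=2 r=7: 'd'=='d', l++,r--
l=3 r=6: 'c'=='c', l++,r--
l=4 r=5: 'c'=='c', l++,r--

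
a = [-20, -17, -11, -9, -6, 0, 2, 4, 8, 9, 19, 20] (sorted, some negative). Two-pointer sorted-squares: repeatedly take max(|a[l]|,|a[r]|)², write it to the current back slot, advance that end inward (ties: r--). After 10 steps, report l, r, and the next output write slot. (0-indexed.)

[0,11] |-20|<=|20| out[11]=400 → r--
[0,10] |-20|>|19| out[10]=400 → l++
[1,10] |-17|<=|19| out[9]=361 → r--
[1,9] |-17|>|9| out[8]=289 → l++
[2,9] |-11|>|9| out[7]=121 → l++
[3,9] |-9|<=|9| out[6]=81 → r--
[3,8] |-9|>|8| out[5]=81 → l++
[4,8] |-6|<=|8| out[4]=64 → r--
[4,7] |-6|>|4| out[3]=36 → l++
[5,7] |0|<=|4| out[2]=16 → r--

l=5, r=6, next write slot=1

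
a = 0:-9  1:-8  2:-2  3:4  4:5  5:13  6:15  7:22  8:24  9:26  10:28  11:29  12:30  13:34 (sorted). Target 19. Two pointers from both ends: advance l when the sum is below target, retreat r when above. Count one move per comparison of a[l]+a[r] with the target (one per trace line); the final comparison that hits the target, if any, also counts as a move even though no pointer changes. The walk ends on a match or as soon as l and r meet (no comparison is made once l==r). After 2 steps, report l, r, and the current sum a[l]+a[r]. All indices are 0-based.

l=0, r=11, sum=20

[0,13] -9+34=25 >19 → r--
[0,12] -9+30=21 >19 → r--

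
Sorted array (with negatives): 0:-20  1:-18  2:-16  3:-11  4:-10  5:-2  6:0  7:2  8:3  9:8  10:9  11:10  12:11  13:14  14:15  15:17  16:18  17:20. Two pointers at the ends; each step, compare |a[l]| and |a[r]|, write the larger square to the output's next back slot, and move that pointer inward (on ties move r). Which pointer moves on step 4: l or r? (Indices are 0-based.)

l

l=0 r=17: |-20|<=|20| out[17]=400, r--
l=0 r=16: |-20|>|18| out[16]=400, l++
l=1 r=16: |-18|<=|18| out[15]=324, r--
l=1 r=15: |-18|>|17| out[14]=324, l++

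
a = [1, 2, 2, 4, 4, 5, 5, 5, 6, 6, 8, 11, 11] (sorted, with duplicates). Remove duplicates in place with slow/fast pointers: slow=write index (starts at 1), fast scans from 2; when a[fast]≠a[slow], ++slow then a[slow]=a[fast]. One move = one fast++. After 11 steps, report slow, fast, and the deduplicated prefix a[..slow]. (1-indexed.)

slow=7, fast=13, prefix=[1, 2, 4, 5, 6, 8, 11]

(s=1,f=2) a[fast]=2≠a[slow]=1 write a[2]=2 → slow++,fast++
(s=2,f=3) a[fast]=2=a[slow] dup → fast++
(s=2,f=4) a[fast]=4≠a[slow]=2 write a[3]=4 → slow++,fast++
(s=3,f=5) a[fast]=4=a[slow] dup → fast++
(s=3,f=6) a[fast]=5≠a[slow]=4 write a[4]=5 → slow++,fast++
(s=4,f=7) a[fast]=5=a[slow] dup → fast++
(s=4,f=8) a[fast]=5=a[slow] dup → fast++
(s=4,f=9) a[fast]=6≠a[slow]=5 write a[5]=6 → slow++,fast++
(s=5,f=10) a[fast]=6=a[slow] dup → fast++
(s=5,f=11) a[fast]=8≠a[slow]=6 write a[6]=8 → slow++,fast++
(s=6,f=12) a[fast]=11≠a[slow]=8 write a[7]=11 → slow++,fast++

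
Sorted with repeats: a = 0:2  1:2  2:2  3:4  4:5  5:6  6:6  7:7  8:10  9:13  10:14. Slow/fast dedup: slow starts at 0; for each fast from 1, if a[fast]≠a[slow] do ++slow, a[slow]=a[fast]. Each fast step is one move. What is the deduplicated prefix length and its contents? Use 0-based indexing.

length 8; prefix = [2, 4, 5, 6, 7, 10, 13, 14]

slow=0 fast=1: a[fast]=2=a[slow] dup, fast++
slow=0 fast=2: a[fast]=2=a[slow] dup, fast++
slow=0 fast=3: a[fast]=4≠a[slow]=2 write a[1]=4, slow++,fast++
slow=1 fast=4: a[fast]=5≠a[slow]=4 write a[2]=5, slow++,fast++
slow=2 fast=5: a[fast]=6≠a[slow]=5 write a[3]=6, slow++,fast++
slow=3 fast=6: a[fast]=6=a[slow] dup, fast++
slow=3 fast=7: a[fast]=7≠a[slow]=6 write a[4]=7, slow++,fast++
slow=4 fast=8: a[fast]=10≠a[slow]=7 write a[5]=10, slow++,fast++
slow=5 fast=9: a[fast]=13≠a[slow]=10 write a[6]=13, slow++,fast++
slow=6 fast=10: a[fast]=14≠a[slow]=13 write a[7]=14, slow++,fast++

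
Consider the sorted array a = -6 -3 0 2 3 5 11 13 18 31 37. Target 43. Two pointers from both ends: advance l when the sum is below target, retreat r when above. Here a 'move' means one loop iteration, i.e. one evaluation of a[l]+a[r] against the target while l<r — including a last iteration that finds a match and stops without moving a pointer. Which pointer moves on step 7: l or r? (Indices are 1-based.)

r

l=1 r=11: -6+37=31 <43, l++
l=2 r=11: -3+37=34 <43, l++
l=3 r=11: 0+37=37 <43, l++
l=4 r=11: 2+37=39 <43, l++
l=5 r=11: 3+37=40 <43, l++
l=6 r=11: 5+37=42 <43, l++
l=7 r=11: 11+37=48 >43, r--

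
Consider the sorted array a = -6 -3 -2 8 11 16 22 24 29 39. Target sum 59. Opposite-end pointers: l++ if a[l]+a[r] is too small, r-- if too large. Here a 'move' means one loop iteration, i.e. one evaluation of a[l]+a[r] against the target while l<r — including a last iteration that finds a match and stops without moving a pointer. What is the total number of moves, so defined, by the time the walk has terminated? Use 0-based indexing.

9 moves

[0,9] -6+39=33 <59 → l++
[1,9] -3+39=36 <59 → l++
[2,9] -2+39=37 <59 → l++
[3,9] 8+39=47 <59 → l++
[4,9] 11+39=50 <59 → l++
[5,9] 16+39=55 <59 → l++
[6,9] 22+39=61 >59 → r--
[6,8] 22+29=51 <59 → l++
[7,8] 24+29=53 <59 → l++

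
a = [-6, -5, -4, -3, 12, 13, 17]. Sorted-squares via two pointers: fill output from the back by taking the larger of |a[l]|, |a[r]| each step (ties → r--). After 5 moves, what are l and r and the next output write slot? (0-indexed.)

[0,6] |-6|<=|17| out[6]=289 → r--
[0,5] |-6|<=|13| out[5]=169 → r--
[0,4] |-6|<=|12| out[4]=144 → r--
[0,3] |-6|>|-3| out[3]=36 → l++
[1,3] |-5|>|-3| out[2]=25 → l++

l=2, r=3, next write slot=1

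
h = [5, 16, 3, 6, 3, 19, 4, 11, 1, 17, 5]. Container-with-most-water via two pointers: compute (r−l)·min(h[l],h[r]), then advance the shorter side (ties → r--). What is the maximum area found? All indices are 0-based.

max area = 128

l=0 r=10: min(5,5)*10=50 best=50 *, r--
l=0 r=9: min(5,17)*9=45 best=50, l++
l=1 r=9: min(16,17)*8=128 best=128 *, l++
l=2 r=9: min(3,17)*7=21 best=128, l++
l=3 r=9: min(6,17)*6=36 best=128, l++
l=4 r=9: min(3,17)*5=15 best=128, l++
l=5 r=9: min(19,17)*4=68 best=128, r--
l=5 r=8: min(19,1)*3=3 best=128, r--
l=5 r=7: min(19,11)*2=22 best=128, r--
l=5 r=6: min(19,4)*1=4 best=128, r--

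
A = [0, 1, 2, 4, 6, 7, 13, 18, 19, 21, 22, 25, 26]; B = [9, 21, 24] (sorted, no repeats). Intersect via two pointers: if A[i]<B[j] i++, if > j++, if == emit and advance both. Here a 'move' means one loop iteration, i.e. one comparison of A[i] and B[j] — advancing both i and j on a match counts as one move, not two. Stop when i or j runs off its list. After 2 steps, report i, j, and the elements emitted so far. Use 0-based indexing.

i=0 j=0: 0<9, i++
i=1 j=0: 1<9, i++

i=2, j=0, emitted=[]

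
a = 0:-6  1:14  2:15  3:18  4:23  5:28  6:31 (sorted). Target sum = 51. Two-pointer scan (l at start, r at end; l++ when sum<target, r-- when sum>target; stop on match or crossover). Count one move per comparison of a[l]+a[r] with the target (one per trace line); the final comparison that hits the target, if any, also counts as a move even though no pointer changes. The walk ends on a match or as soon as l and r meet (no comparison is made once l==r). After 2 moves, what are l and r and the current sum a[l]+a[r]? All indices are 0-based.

l=2, r=6, sum=46

[0,6] -6+31=25 <51 → l++
[1,6] 14+31=45 <51 → l++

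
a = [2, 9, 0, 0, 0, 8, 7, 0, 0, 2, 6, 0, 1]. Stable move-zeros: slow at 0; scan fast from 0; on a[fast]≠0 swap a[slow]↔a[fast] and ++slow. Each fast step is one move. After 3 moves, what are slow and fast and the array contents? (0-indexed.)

slow=2, fast=3, a=[2, 9, 0, 0, 0, 8, 7, 0, 0, 2, 6, 0, 1]

(s=0,f=0) a[fast]=2≠0 swap→a[0]=2 → slow++,fast++
(s=1,f=1) a[fast]=9≠0 swap→a[1]=9 → slow++,fast++
(s=2,f=2) a[fast]=0 → fast++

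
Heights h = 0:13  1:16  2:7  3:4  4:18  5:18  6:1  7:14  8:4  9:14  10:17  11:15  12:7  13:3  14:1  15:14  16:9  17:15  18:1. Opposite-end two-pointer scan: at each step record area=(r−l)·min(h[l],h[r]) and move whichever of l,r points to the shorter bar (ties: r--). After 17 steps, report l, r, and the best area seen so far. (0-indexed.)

l=4, r=5, best area=240

[0,18] min(13,1)*18=18 best=18 * → r--
[0,17] min(13,15)*17=221 best=221 * → l++
[1,17] min(16,15)*16=240 best=240 * → r--
[1,16] min(16,9)*15=135 best=240 → r--
[1,15] min(16,14)*14=196 best=240 → r--
[1,14] min(16,1)*13=13 best=240 → r--
[1,13] min(16,3)*12=36 best=240 → r--
[1,12] min(16,7)*11=77 best=240 → r--
[1,11] min(16,15)*10=150 best=240 → r--
[1,10] min(16,17)*9=144 best=240 → l++
[2,10] min(7,17)*8=56 best=240 → l++
[3,10] min(4,17)*7=28 best=240 → l++
[4,10] min(18,17)*6=102 best=240 → r--
[4,9] min(18,14)*5=70 best=240 → r--
[4,8] min(18,4)*4=16 best=240 → r--
[4,7] min(18,14)*3=42 best=240 → r--
[4,6] min(18,1)*2=2 best=240 → r--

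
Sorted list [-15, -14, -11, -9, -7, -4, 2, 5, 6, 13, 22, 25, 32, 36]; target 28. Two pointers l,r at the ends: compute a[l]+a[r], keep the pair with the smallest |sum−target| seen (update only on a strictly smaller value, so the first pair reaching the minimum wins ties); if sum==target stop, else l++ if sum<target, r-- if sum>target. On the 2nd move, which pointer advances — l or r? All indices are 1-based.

l=1 r=14: -15+36=21 d=7 *, l++
l=2 r=14: -14+36=22 d=6 *, l++

l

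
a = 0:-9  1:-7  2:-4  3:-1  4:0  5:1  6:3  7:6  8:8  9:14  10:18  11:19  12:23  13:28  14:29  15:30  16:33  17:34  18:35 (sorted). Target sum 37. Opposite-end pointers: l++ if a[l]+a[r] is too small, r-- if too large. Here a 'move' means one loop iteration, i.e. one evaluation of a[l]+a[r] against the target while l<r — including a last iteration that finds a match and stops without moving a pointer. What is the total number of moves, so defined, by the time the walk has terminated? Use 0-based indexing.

[0,18] -9+35=26 <37 → l++
[1,18] -7+35=28 <37 → l++
[2,18] -4+35=31 <37 → l++
[3,18] -1+35=34 <37 → l++
[4,18] 0+35=35 <37 → l++
[5,18] 1+35=36 <37 → l++
[6,18] 3+35=38 >37 → r--
[6,17] 3+34=37 → found

8 moves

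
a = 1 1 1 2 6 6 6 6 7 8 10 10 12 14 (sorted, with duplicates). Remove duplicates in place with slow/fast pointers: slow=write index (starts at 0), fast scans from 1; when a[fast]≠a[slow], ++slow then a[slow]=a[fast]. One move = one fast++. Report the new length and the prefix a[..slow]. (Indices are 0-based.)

length 8; prefix = [1, 2, 6, 7, 8, 10, 12, 14]

(s=0,f=1) a[fast]=1=a[slow] dup → fast++
(s=0,f=2) a[fast]=1=a[slow] dup → fast++
(s=0,f=3) a[fast]=2≠a[slow]=1 write a[1]=2 → slow++,fast++
(s=1,f=4) a[fast]=6≠a[slow]=2 write a[2]=6 → slow++,fast++
(s=2,f=5) a[fast]=6=a[slow] dup → fast++
(s=2,f=6) a[fast]=6=a[slow] dup → fast++
(s=2,f=7) a[fast]=6=a[slow] dup → fast++
(s=2,f=8) a[fast]=7≠a[slow]=6 write a[3]=7 → slow++,fast++
(s=3,f=9) a[fast]=8≠a[slow]=7 write a[4]=8 → slow++,fast++
(s=4,f=10) a[fast]=10≠a[slow]=8 write a[5]=10 → slow++,fast++
(s=5,f=11) a[fast]=10=a[slow] dup → fast++
(s=5,f=12) a[fast]=12≠a[slow]=10 write a[6]=12 → slow++,fast++
(s=6,f=13) a[fast]=14≠a[slow]=12 write a[7]=14 → slow++,fast++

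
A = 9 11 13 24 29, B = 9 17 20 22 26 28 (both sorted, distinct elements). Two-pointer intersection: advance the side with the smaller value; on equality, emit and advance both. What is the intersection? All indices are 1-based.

i=1 j=1: 9==9 emit, i++,j++
i=2 j=2: 11<17, i++
i=3 j=2: 13<17, i++
i=4 j=2: 24>17, j++
i=4 j=3: 24>20, j++
i=4 j=4: 24>22, j++
i=4 j=5: 24<26, i++
i=5 j=5: 29>26, j++
i=5 j=6: 29>28, j++

intersection = [9]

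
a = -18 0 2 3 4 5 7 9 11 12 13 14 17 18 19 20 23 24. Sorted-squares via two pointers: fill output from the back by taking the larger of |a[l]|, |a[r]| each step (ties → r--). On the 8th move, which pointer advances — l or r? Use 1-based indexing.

l=1 r=18: |-18|<=|24| out[18]=576, r--
l=1 r=17: |-18|<=|23| out[17]=529, r--
l=1 r=16: |-18|<=|20| out[16]=400, r--
l=1 r=15: |-18|<=|19| out[15]=361, r--
l=1 r=14: |-18|<=|18| out[14]=324, r--
l=1 r=13: |-18|>|17| out[13]=324, l++
l=2 r=13: |0|<=|17| out[12]=289, r--
l=2 r=12: |0|<=|14| out[11]=196, r--

r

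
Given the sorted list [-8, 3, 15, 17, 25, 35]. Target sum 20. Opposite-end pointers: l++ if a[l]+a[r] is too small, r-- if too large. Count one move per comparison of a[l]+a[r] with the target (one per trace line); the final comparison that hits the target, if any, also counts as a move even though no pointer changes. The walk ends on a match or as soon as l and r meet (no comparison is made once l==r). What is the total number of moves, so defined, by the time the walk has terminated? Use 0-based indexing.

4 moves

l=0 r=5: -8+35=27 >20, r--
l=0 r=4: -8+25=17 <20, l++
l=1 r=4: 3+25=28 >20, r--
l=1 r=3: 3+17=20, found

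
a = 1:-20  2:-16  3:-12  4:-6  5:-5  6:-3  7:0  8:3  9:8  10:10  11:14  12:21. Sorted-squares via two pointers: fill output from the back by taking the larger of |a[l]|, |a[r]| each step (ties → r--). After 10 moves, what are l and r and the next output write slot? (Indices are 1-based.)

l=6, r=7, next write slot=2

[1,12] |-20|<=|21| out[12]=441 → r--
[1,11] |-20|>|14| out[11]=400 → l++
[2,11] |-16|>|14| out[10]=256 → l++
[3,11] |-12|<=|14| out[9]=196 → r--
[3,10] |-12|>|10| out[8]=144 → l++
[4,10] |-6|<=|10| out[7]=100 → r--
[4,9] |-6|<=|8| out[6]=64 → r--
[4,8] |-6|>|3| out[5]=36 → l++
[5,8] |-5|>|3| out[4]=25 → l++
[6,8] |-3|<=|3| out[3]=9 → r--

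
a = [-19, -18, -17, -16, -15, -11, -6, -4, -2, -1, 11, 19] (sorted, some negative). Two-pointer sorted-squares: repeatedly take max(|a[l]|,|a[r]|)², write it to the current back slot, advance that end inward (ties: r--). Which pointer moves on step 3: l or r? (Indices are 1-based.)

l

[1,12] |-19|<=|19| out[12]=361 → r--
[1,11] |-19|>|11| out[11]=361 → l++
[2,11] |-18|>|11| out[10]=324 → l++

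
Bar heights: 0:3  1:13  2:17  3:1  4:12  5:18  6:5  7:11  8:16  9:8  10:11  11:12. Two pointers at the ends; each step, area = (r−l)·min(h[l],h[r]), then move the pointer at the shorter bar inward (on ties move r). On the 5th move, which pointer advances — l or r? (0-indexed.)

l=0 r=11: min(3,12)*11=33 best=33 *, l++
l=1 r=11: min(13,12)*10=120 best=120 *, r--
l=1 r=10: min(13,11)*9=99 best=120, r--
l=1 r=9: min(13,8)*8=64 best=120, r--
l=1 r=8: min(13,16)*7=91 best=120, l++

l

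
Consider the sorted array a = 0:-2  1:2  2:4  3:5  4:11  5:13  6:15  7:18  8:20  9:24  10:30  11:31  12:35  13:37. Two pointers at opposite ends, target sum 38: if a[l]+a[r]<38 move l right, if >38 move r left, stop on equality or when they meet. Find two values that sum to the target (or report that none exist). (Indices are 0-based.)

[0,13] -2+37=35 <38 → l++
[1,13] 2+37=39 >38 → r--
[1,12] 2+35=37 <38 → l++
[2,12] 4+35=39 >38 → r--
[2,11] 4+31=35 <38 → l++
[3,11] 5+31=36 <38 → l++
[4,11] 11+31=42 >38 → r--
[4,10] 11+30=41 >38 → r--
[4,9] 11+24=35 <38 → l++
[5,9] 13+24=37 <38 → l++
[6,9] 15+24=39 >38 → r--
[6,8] 15+20=35 <38 → l++
[7,8] 18+20=38 → found

(18, 20)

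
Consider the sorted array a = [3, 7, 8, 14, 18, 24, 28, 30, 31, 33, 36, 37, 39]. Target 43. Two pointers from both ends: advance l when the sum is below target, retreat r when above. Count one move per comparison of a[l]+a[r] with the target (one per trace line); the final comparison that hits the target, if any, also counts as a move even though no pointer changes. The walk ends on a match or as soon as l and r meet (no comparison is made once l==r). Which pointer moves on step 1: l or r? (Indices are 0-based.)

l

l=0 r=12: 3+39=42 <43, l++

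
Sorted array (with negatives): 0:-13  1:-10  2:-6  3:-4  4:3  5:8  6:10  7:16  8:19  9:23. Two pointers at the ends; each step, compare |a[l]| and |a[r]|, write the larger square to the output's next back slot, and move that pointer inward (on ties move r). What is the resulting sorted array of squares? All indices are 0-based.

[0,9] |-13|<=|23| out[9]=529 → r--
[0,8] |-13|<=|19| out[8]=361 → r--
[0,7] |-13|<=|16| out[7]=256 → r--
[0,6] |-13|>|10| out[6]=169 → l++
[1,6] |-10|<=|10| out[5]=100 → r--
[1,5] |-10|>|8| out[4]=100 → l++
[2,5] |-6|<=|8| out[3]=64 → r--
[2,4] |-6|>|3| out[2]=36 → l++
[3,4] |-4|>|3| out[1]=16 → l++
[4,4] |3|<=|3| out[0]=9 → r--

[9, 16, 36, 64, 100, 100, 169, 256, 361, 529]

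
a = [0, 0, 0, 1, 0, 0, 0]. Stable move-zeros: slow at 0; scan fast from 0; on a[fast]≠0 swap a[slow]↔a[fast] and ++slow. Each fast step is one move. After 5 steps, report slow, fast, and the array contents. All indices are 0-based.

(s=0,f=0) a[fast]=0 → fast++
(s=0,f=1) a[fast]=0 → fast++
(s=0,f=2) a[fast]=0 → fast++
(s=0,f=3) a[fast]=1≠0 swap→a[0]=1 → slow++,fast++
(s=1,f=4) a[fast]=0 → fast++

slow=1, fast=5, a=[1, 0, 0, 0, 0, 0, 0]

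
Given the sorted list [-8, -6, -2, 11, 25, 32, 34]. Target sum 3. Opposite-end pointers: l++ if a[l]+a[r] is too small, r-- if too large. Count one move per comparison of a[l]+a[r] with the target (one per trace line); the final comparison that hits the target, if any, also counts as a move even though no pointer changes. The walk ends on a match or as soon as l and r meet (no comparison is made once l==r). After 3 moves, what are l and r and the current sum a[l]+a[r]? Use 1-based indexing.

l=1 r=7: -8+34=26 >3, r--
l=1 r=6: -8+32=24 >3, r--
l=1 r=5: -8+25=17 >3, r--

l=1, r=4, sum=3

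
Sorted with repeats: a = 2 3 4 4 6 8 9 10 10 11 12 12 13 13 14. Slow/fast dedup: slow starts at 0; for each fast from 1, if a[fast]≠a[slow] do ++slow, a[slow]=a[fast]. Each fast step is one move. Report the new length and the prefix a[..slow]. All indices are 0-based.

(s=0,f=1) a[fast]=3≠a[slow]=2 write a[1]=3 → slow++,fast++
(s=1,f=2) a[fast]=4≠a[slow]=3 write a[2]=4 → slow++,fast++
(s=2,f=3) a[fast]=4=a[slow] dup → fast++
(s=2,f=4) a[fast]=6≠a[slow]=4 write a[3]=6 → slow++,fast++
(s=3,f=5) a[fast]=8≠a[slow]=6 write a[4]=8 → slow++,fast++
(s=4,f=6) a[fast]=9≠a[slow]=8 write a[5]=9 → slow++,fast++
(s=5,f=7) a[fast]=10≠a[slow]=9 write a[6]=10 → slow++,fast++
(s=6,f=8) a[fast]=10=a[slow] dup → fast++
(s=6,f=9) a[fast]=11≠a[slow]=10 write a[7]=11 → slow++,fast++
(s=7,f=10) a[fast]=12≠a[slow]=11 write a[8]=12 → slow++,fast++
(s=8,f=11) a[fast]=12=a[slow] dup → fast++
(s=8,f=12) a[fast]=13≠a[slow]=12 write a[9]=13 → slow++,fast++
(s=9,f=13) a[fast]=13=a[slow] dup → fast++
(s=9,f=14) a[fast]=14≠a[slow]=13 write a[10]=14 → slow++,fast++

length 11; prefix = [2, 3, 4, 6, 8, 9, 10, 11, 12, 13, 14]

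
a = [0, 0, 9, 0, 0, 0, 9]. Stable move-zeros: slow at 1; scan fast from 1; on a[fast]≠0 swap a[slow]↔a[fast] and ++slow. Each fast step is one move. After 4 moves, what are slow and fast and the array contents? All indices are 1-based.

slow=2, fast=5, a=[9, 0, 0, 0, 0, 0, 9]

slow=1 fast=1: a[fast]=0, fast++
slow=1 fast=2: a[fast]=0, fast++
slow=1 fast=3: a[fast]=9≠0 swap→a[1]=9, slow++,fast++
slow=2 fast=4: a[fast]=0, fast++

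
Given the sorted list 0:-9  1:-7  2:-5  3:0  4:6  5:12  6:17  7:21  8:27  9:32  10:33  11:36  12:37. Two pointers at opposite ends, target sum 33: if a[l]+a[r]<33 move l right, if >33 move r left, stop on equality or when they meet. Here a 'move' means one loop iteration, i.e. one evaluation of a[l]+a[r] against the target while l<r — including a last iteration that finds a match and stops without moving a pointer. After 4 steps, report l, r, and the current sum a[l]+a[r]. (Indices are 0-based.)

[0,12] -9+37=28 <33 → l++
[1,12] -7+37=30 <33 → l++
[2,12] -5+37=32 <33 → l++
[3,12] 0+37=37 >33 → r--

l=3, r=11, sum=36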